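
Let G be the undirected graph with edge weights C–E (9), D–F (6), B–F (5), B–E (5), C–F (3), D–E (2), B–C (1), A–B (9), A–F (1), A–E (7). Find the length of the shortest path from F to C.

3

Comparing a few candidate routes:
F - A - B - C: 1 + 9 + 1 = 11
F - C: 3
F - B - C: 5 + 1 = 6
Best route has total 3.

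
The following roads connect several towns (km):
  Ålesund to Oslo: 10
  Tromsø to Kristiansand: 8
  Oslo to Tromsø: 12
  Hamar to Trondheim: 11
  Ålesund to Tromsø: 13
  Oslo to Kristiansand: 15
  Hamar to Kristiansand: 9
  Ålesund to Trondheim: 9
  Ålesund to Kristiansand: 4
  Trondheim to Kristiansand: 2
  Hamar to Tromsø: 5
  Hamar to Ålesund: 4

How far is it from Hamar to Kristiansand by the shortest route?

Checking several routes:
Hamar -> Tromsø -> Kristiansand: 5 + 8 = 13
Hamar -> Tromsø -> Ålesund -> Kristiansand: 5 + 13 + 4 = 22
Hamar -> Trondheim -> Kristiansand: 11 + 2 = 13
Hamar -> Ålesund -> Trondheim -> Kristiansand: 4 + 9 + 2 = 15
Hamar -> Ålesund -> Kristiansand: 4 + 4 = 8
Hamar -> Kristiansand: 9
The minimum is 8 km.

8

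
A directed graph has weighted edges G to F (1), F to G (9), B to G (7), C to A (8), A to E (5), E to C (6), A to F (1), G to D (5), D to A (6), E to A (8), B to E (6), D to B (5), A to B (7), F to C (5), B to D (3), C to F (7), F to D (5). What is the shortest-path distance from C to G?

16

Checking several routes:
C-A-F-G: 8 + 1 + 9 = 18
C-F-G: 7 + 9 = 16
C-A-B-G: 8 + 7 + 7 = 22
Best route has total 16.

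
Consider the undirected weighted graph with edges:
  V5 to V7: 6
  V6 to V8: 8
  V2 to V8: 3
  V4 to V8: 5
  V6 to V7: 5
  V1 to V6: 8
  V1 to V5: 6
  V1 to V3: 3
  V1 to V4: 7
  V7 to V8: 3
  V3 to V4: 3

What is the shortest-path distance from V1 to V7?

Comparing a few candidate routes:
V1 -> V3 -> V4 -> V8 -> V7: 3 + 3 + 5 + 3 = 14
V1 -> V6 -> V7: 8 + 5 = 13
V1 -> V3 -> V4 -> V8 -> V6 -> V7: 3 + 3 + 5 + 8 + 5 = 24
V1 -> V4 -> V8 -> V7: 7 + 5 + 3 = 15
V1 -> V6 -> V8 -> V7: 8 + 8 + 3 = 19
V1 -> V5 -> V7: 6 + 6 = 12
The minimum is 12.

12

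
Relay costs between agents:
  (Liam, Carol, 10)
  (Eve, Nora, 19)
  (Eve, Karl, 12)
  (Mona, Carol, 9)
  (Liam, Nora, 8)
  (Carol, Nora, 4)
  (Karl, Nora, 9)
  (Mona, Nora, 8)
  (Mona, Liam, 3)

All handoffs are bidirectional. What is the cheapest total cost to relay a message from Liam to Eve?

Some routes from Liam to Eve:
Liam → Nora → Karl → Eve: 8 + 9 + 12 = 29
Liam → Nora → Eve: 8 + 19 = 27
Liam → Mona → Nora → Eve: 3 + 8 + 19 = 30
The minimum is 27.

27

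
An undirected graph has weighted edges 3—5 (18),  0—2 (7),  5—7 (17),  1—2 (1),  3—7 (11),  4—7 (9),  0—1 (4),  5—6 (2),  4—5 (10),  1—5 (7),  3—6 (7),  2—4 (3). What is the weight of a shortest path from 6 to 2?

A few of the 6→2 routes:
6 -> 3 -> 7 -> 4 -> 2: 7 + 11 + 9 + 3 = 30
6 -> 5 -> 4 -> 2: 2 + 10 + 3 = 15
6 -> 5 -> 1 -> 0 -> 2: 2 + 7 + 4 + 7 = 20
6 -> 5 -> 1 -> 2: 2 + 7 + 1 = 10
Shortest: 10.

10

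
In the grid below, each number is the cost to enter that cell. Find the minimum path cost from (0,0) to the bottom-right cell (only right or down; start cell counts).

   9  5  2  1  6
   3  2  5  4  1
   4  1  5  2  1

Path (0,0) → (0,1) → (0,2) → (0,3) → (1,3) → (1,4) → (2,4): 9 + 5 + 2 + 1 + 4 + 1 + 1 = 23.
For comparison, the top-then-right route costs 25.

23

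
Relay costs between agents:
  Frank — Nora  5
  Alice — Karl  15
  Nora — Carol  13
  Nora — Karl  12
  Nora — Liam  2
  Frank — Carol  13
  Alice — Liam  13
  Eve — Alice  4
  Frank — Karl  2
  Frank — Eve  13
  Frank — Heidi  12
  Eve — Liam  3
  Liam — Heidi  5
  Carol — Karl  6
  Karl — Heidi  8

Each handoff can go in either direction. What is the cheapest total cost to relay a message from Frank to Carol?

A few of the Frank→Carol routes:
Frank → Nora → Carol: 5 + 13 = 18
Frank → Carol: 13
Frank → Karl → Carol: 2 + 6 = 8
The minimum is 8.

8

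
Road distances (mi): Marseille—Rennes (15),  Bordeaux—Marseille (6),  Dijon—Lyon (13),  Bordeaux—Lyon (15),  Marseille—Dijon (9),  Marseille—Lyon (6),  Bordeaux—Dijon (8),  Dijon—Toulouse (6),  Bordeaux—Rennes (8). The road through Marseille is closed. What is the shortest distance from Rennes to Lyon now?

23

Routes from Rennes to Lyon avoiding Marseille:
Rennes-Bordeaux-Dijon-Lyon: 8 + 8 + 13 = 29
Rennes-Bordeaux-Lyon: 8 + 15 = 23
The minimum is 23 mi.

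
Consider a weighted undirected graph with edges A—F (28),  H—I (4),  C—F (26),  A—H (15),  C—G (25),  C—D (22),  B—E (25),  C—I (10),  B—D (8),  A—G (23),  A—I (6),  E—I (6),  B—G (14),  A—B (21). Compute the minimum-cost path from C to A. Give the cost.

16

A few of the C→A routes:
C→I→H→A: 10 + 4 + 15 = 29
C→D→B→A: 22 + 8 + 21 = 51
C→I→A: 10 + 6 = 16
C→F→A: 26 + 28 = 54
C→G→B→A: 25 + 14 + 21 = 60
C→G→A: 25 + 23 = 48
Best route has total 16.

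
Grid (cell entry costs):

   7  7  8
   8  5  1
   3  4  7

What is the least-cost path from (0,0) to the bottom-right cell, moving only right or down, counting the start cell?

Cheapest: (0,0) → (0,1) → (1,1) → (1,2) → (2,2)
  7 + 7 + 5 + 1 + 7 = 27
For comparison, the top-then-right route costs 30.

27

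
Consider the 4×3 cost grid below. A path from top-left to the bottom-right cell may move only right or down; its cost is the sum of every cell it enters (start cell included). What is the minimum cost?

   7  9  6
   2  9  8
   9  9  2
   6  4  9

Path [0,0] → [1,0] → [1,1] → [1,2] → [2,2] → [3,2]: 7 + 2 + 9 + 8 + 2 + 9 = 37.
For comparison, the top-then-right route costs 41.

37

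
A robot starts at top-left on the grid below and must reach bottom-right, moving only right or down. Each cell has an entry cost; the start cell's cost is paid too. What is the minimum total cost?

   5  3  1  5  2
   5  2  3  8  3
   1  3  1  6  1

20

Path (0,0)→(0,1)→(0,2)→(0,3)→(0,4)→(1,4)→(2,4): 5 + 3 + 1 + 5 + 2 + 3 + 1 = 20.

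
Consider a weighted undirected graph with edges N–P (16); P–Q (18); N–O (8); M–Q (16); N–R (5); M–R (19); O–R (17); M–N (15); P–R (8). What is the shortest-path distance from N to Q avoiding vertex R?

Candidate routes:
N -> M -> Q: 15 + 16 = 31
N -> P -> Q: 16 + 18 = 34
Shortest: 31.

31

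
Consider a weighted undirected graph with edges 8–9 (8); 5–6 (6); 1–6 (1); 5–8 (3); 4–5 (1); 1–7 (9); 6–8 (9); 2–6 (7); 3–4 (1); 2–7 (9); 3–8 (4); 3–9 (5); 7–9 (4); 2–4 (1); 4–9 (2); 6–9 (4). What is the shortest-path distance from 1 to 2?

8

Checking several routes:
1→6→5→4→2: 1 + 6 + 1 + 1 = 9
1→6→9→4→2: 1 + 4 + 2 + 1 = 8
1→6→9→3→4→2: 1 + 4 + 5 + 1 + 1 = 12
1→6→2: 1 + 7 = 8
The minimum is 8.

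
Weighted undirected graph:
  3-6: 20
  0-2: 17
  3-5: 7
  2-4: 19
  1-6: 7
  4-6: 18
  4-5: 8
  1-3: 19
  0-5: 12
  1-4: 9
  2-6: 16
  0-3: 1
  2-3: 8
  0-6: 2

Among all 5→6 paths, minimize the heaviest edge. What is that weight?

Some routes from 5 to 6:
5 → 4 → 1 → 6: max(8, 9, 7) = 9
5 → 0 → 6: max(12, 2) = 12
5 → 3 → 2 → 6: max(7, 8, 16) = 16
5 → 3 → 0 → 6: max(7, 1, 2) = 7
5 → 0 → 3 → 2 → 6: max(12, 1, 8, 16) = 16
Smallest bottleneck: 7.

7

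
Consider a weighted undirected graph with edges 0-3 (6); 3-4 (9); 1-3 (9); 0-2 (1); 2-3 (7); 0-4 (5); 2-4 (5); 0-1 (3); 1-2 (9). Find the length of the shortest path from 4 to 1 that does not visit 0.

14

Routes from 4 to 1 avoiding 0:
4→2→1: 5 + 9 = 14
4→3→2→1: 9 + 7 + 9 = 25
4→2→3→1: 5 + 7 + 9 = 21
4→3→1: 9 + 9 = 18
Shortest: 14.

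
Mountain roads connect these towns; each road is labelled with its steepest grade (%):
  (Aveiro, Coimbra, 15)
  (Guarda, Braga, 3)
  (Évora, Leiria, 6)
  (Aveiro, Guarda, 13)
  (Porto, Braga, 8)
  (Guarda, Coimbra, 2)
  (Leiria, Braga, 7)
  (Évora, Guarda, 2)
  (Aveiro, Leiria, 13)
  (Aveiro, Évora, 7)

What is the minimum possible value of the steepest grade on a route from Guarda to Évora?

Checking several routes:
Guarda - Évora: max(2) = 2
Guarda - Braga - Leiria - Évora: max(3, 7, 6) = 7
Guarda - Aveiro - Évora: max(13, 7) = 13
Guarda - Aveiro - Leiria - Évora: max(13, 13, 6) = 13
Guarda - Braga - Leiria - Aveiro - Évora: max(3, 7, 13, 7) = 13
Smallest bottleneck: 2%.

2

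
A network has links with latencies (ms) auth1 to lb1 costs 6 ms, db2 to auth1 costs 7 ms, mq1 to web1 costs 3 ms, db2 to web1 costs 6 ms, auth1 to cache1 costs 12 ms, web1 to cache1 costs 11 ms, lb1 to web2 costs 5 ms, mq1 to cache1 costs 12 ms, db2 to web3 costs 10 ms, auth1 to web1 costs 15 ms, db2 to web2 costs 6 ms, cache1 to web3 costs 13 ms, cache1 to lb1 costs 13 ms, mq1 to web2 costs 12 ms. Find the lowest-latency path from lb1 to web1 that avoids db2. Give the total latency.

20

Comparing a few candidate routes:
lb1→cache1→web1: 13 + 11 = 24
lb1→cache1→mq1→web1: 13 + 12 + 3 = 28
lb1→auth1→web1: 6 + 15 = 21
lb1→auth1→cache1→web1: 6 + 12 + 11 = 29
lb1→web2→mq1→web1: 5 + 12 + 3 = 20
Best route has total 20 ms.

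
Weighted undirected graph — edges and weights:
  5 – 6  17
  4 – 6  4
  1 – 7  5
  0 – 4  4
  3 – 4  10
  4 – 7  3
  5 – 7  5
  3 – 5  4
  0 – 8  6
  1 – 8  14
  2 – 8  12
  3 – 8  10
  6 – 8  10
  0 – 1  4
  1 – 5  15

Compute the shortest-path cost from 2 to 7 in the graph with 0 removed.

29

Comparing a few candidate routes:
2-8-1-7: 12 + 14 + 5 = 31
2-8-3-4-7: 12 + 10 + 10 + 3 = 35
2-8-6-4-7: 12 + 10 + 4 + 3 = 29
2-8-3-5-7: 12 + 10 + 4 + 5 = 31
2-8-6-5-7: 12 + 10 + 17 + 5 = 44
Best route has total 29.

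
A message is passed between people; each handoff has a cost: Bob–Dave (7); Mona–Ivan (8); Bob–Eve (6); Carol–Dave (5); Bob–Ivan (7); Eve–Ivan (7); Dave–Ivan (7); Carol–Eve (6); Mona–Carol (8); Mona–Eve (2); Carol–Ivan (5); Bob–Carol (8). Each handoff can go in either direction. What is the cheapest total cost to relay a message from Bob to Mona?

8

A few of the Bob→Mona routes:
Bob-Ivan-Mona: 7 + 8 = 15
Bob-Ivan-Carol-Mona: 7 + 5 + 8 = 20
Bob-Carol-Eve-Mona: 8 + 6 + 2 = 16
Bob-Eve-Mona: 6 + 2 = 8
Bob-Carol-Mona: 8 + 8 = 16
Bob-Ivan-Eve-Mona: 7 + 7 + 2 = 16
The minimum is 8.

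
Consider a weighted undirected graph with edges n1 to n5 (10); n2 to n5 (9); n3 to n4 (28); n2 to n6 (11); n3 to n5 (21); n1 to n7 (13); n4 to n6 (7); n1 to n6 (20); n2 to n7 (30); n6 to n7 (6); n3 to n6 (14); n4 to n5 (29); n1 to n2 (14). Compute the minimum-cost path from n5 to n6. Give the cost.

20

Comparing a few candidate routes:
n5→n2→n6: 9 + 11 = 20
n5→n1→n2→n6: 10 + 14 + 11 = 35
n5→n1→n6: 10 + 20 = 30
n5→n3→n6: 21 + 14 = 35
n5→n1→n7→n6: 10 + 13 + 6 = 29
The minimum is 20.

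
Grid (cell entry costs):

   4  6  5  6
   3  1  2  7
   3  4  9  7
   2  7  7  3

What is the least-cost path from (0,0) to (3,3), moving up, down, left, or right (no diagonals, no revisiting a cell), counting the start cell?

Best path: r0c0 → r1c0 → r1c1 → r1c2 → r1c3 → r2c3 → r3c3
Cost: 4 + 3 + 1 + 2 + 7 + 7 + 3 = 27

27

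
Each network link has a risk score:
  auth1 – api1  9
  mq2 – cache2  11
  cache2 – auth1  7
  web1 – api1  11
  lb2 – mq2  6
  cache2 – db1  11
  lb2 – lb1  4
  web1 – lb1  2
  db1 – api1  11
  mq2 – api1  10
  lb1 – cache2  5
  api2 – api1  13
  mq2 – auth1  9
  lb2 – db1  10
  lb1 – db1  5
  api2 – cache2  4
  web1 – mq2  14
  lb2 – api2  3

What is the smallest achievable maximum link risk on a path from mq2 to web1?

A few of the mq2→web1 routes:
mq2→lb2→lb1→web1: max(6, 4, 2) = 6
mq2→lb2→api2→cache2→lb1→web1: max(6, 3, 4, 5, 2) = 6
mq2→auth1→cache2→lb1→web1: max(9, 7, 5, 2) = 9
The minimum achievable maximum is 6.

6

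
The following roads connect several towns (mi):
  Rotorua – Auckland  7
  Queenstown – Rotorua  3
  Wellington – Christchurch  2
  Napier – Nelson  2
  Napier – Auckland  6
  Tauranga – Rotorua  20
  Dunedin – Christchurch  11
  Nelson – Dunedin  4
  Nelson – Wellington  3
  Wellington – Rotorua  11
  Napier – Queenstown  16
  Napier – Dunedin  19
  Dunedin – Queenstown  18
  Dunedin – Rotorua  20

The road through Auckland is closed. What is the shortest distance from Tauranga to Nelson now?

34

Comparing a few candidate routes:
Tauranga-Rotorua-Dunedin-Nelson: 20 + 20 + 4 = 44
Tauranga-Rotorua-Wellington-Nelson: 20 + 11 + 3 = 34
Tauranga-Rotorua-Dunedin-Christchurch-Wellington-Nelson: 20 + 20 + 11 + 2 + 3 = 56
Tauranga-Rotorua-Queenstown-Dunedin-Nelson: 20 + 3 + 18 + 4 = 45
Tauranga-Rotorua-Wellington-Christchurch-Dunedin-Nelson: 20 + 11 + 2 + 11 + 4 = 48
Tauranga-Rotorua-Queenstown-Napier-Nelson: 20 + 3 + 16 + 2 = 41
Shortest: 34 mi.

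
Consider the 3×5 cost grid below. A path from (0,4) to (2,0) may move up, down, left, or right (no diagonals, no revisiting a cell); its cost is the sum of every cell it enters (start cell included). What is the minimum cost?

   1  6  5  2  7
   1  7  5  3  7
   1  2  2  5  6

Path (0,4) -> (0,3) -> (1,3) -> (1,2) -> (2,2) -> (2,1) -> (2,0): 7 + 2 + 3 + 5 + 2 + 2 + 1 = 22.

22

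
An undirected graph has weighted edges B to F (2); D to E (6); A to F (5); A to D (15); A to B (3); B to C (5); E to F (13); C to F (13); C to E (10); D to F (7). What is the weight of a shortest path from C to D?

Checking several routes:
C → F → D: 13 + 7 = 20
C → B → A → F → D: 5 + 3 + 5 + 7 = 20
C → E → D: 10 + 6 = 16
C → B → A → D: 5 + 3 + 15 = 23
C → B → F → D: 5 + 2 + 7 = 14
Shortest: 14.

14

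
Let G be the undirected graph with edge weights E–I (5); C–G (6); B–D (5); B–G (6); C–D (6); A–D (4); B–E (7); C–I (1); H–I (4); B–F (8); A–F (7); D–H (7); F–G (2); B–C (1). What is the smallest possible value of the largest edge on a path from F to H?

Comparing a few candidate routes:
F-G-B-D-C-I-H: max(2, 6, 5, 6, 1, 4) = 6
F-G-C-I-H: max(2, 6, 1, 4) = 6
F-G-B-C-I-H: max(2, 6, 1, 1, 4) = 6
Smallest bottleneck: 6.

6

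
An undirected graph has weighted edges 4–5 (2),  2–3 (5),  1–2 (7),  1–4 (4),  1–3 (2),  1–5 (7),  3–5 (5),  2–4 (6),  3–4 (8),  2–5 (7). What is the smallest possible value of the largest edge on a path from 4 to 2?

5

Comparing a few candidate routes:
4 → 5 → 3 → 2: max(2, 5, 5) = 5
4 → 1 → 5 → 3 → 2: max(4, 7, 5, 5) = 7
4 → 2: max(6) = 6
4 → 1 → 3 → 2: max(4, 2, 5) = 5
4 → 1 → 5 → 2: max(4, 7, 7) = 7
Smallest bottleneck: 5.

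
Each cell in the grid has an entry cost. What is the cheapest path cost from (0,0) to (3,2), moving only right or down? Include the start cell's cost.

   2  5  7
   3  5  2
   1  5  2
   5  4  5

Best path: [0,0] → [1,0] → [2,0] → [2,1] → [2,2] → [3,2]
Cost: 2 + 3 + 1 + 5 + 2 + 5 = 18
For comparison, the top-then-right route costs 23.

18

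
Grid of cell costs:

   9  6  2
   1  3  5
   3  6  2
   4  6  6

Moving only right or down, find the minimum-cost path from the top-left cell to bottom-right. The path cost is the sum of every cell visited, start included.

26

Take r0c0→r1c0→r1c1→r1c2→r2c2→r3c2 for a total of 9 + 1 + 3 + 5 + 2 + 6 = 26.
For comparison, the top-then-right route costs 30.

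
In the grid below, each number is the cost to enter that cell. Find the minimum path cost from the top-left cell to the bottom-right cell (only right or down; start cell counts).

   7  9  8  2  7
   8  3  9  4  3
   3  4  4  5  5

36

Best path: [0,0]→[1,0]→[1,1]→[2,1]→[2,2]→[2,3]→[2,4]
Cost: 7 + 8 + 3 + 4 + 4 + 5 + 5 = 36
For comparison, the top-then-right route costs 41.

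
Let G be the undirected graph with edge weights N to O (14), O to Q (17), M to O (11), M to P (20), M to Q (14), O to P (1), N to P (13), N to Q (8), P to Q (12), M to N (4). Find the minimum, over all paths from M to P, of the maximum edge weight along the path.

A few of the M→P routes:
M - N - Q - P: max(4, 8, 12) = 12
M - N - P: max(4, 13) = 13
M - O - P: max(11, 1) = 11
The minimum achievable maximum is 11.

11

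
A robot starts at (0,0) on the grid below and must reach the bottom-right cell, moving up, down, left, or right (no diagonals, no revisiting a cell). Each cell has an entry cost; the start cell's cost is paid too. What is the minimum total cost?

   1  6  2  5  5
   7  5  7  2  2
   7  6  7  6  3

Best path: (0,0) (0,1) (0,2) (0,3) (1,3) (1,4) (2,4)
Cost: 1 + 6 + 2 + 5 + 2 + 2 + 3 = 21

21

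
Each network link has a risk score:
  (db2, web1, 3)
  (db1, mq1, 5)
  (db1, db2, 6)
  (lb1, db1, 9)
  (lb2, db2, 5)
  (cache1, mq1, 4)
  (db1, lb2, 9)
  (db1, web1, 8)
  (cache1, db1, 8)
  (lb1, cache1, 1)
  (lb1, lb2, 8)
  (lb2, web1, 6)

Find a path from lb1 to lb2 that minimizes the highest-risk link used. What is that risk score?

6

Comparing a few candidate routes:
lb1 - cache1 - mq1 - db1 - web1 - db2 - lb2: max(1, 4, 5, 8, 3, 5) = 8
lb1 - cache1 - mq1 - db1 - db2 - web1 - lb2: max(1, 4, 5, 6, 3, 6) = 6
lb1 - cache1 - mq1 - db1 - db2 - lb2: max(1, 4, 5, 6, 5) = 6
lb1 - lb2: max(8) = 8
lb1 - cache1 - db1 - web1 - db2 - lb2: max(1, 8, 8, 3, 5) = 8
lb1 - cache1 - mq1 - db1 - web1 - lb2: max(1, 4, 5, 8, 6) = 8
The minimum achievable maximum is 6.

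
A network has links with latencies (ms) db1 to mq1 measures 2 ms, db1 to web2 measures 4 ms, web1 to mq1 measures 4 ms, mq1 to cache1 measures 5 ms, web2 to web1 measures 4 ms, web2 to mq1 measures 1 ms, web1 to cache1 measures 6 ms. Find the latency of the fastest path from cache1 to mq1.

5

Candidate routes:
cache1 - web1 - mq1: 6 + 4 = 10
cache1 - mq1: 5
cache1 - web1 - web2 - db1 - mq1: 6 + 4 + 4 + 2 = 16
cache1 - web1 - web2 - mq1: 6 + 4 + 1 = 11
Shortest: 5 ms.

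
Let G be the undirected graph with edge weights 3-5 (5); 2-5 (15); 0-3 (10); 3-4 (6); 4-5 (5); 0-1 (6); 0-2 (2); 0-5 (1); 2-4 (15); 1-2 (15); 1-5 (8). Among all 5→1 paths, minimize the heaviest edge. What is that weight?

Comparing a few candidate routes:
5-3-0-1: max(5, 10, 6) = 10
5-1: max(8) = 8
5-4-3-0-1: max(5, 6, 10, 6) = 10
5-0-1: max(1, 6) = 6
The minimum achievable maximum is 6.

6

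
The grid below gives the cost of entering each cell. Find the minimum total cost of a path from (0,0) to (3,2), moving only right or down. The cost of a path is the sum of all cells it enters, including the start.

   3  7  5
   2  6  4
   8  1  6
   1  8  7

25

Take r0c0 → r1c0 → r1c1 → r2c1 → r2c2 → r3c2 for a total of 3 + 2 + 6 + 1 + 6 + 7 = 25.
For comparison, the top-then-right route costs 32.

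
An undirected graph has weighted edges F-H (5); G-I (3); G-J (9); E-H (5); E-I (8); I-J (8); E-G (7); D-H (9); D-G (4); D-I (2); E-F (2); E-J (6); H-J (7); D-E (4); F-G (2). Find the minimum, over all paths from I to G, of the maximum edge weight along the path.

Comparing a few candidate routes:
I → D → E → H → F → G: max(2, 4, 5, 5, 2) = 5
I → G: max(3) = 3
I → D → G: max(2, 4) = 4
I → D → E → F → G: max(2, 4, 2, 2) = 4
Best route has worst link 3.

3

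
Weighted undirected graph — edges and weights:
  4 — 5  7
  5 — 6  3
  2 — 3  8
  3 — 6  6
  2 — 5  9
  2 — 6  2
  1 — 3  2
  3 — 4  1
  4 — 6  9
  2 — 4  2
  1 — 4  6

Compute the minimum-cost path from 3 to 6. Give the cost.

5

Some routes from 3 to 6:
3-4-5-6: 1 + 7 + 3 = 11
3-4-2-6: 1 + 2 + 2 = 5
3-4-6: 1 + 9 = 10
3-2-6: 8 + 2 = 10
3-6: 6
The minimum is 5.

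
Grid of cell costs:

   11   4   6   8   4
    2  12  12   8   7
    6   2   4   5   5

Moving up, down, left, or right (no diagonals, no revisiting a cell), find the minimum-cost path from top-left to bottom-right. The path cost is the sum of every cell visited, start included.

35

Path r0c0 -> r1c0 -> r2c0 -> r2c1 -> r2c2 -> r2c3 -> r2c4: 11 + 2 + 6 + 2 + 4 + 5 + 5 = 35.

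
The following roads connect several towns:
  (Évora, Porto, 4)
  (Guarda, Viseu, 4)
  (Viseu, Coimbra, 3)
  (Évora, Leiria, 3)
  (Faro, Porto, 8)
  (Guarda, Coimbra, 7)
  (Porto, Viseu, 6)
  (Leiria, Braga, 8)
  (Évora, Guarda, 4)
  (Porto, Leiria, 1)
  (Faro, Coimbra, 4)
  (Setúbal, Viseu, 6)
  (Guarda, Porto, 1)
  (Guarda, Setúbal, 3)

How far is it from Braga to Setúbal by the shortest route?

13

Some routes from Braga to Setúbal:
Braga - Leiria - Porto - Guarda - Setúbal: 8 + 1 + 1 + 3 = 13
Braga - Leiria - Porto - Évora - Guarda - Setúbal: 8 + 1 + 4 + 4 + 3 = 20
Braga - Leiria - Évora - Porto - Guarda - Setúbal: 8 + 3 + 4 + 1 + 3 = 19
Braga - Leiria - Évora - Guarda - Setúbal: 8 + 3 + 4 + 3 = 18
Best route has total 13.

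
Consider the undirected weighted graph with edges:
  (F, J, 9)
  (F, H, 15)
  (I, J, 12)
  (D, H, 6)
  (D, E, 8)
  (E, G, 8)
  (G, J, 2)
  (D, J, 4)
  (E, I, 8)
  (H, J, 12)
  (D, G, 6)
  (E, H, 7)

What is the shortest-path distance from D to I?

Some routes from D to I:
D-G-E-I: 6 + 8 + 8 = 22
D-J-G-E-I: 4 + 2 + 8 + 8 = 22
D-J-I: 4 + 12 = 16
D-E-I: 8 + 8 = 16
D-G-J-I: 6 + 2 + 12 = 20
D-H-E-I: 6 + 7 + 8 = 21
Shortest: 16.

16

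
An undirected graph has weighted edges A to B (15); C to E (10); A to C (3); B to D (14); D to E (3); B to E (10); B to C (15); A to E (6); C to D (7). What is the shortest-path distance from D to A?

Checking several routes:
D - E - C - A: 3 + 10 + 3 = 16
D - C - A: 7 + 3 = 10
D - B - A: 14 + 15 = 29
D - C - E - A: 7 + 10 + 6 = 23
D - E - B - A: 3 + 10 + 15 = 28
D - E - A: 3 + 6 = 9
Best route has total 9.

9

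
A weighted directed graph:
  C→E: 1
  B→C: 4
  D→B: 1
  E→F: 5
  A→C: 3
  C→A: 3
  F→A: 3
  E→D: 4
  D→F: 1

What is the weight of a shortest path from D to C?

5

Routes from D to C:
D→F→A→C: 1 + 3 + 3 = 7
D→B→C: 1 + 4 = 5
Shortest: 5.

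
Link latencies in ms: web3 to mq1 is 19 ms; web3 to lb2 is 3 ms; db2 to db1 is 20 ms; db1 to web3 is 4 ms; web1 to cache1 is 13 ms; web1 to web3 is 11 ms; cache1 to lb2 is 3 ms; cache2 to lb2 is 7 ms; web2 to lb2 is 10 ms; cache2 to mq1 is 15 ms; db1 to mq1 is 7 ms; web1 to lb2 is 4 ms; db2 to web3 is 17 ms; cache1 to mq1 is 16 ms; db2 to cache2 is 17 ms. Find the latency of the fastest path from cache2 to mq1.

15

A few of the cache2→mq1 routes:
cache2→lb2→web1→web3→db1→mq1: 7 + 4 + 11 + 4 + 7 = 33
cache2→lb2→web3→mq1: 7 + 3 + 19 = 29
cache2→lb2→cache1→mq1: 7 + 3 + 16 = 26
cache2→lb2→web3→db1→mq1: 7 + 3 + 4 + 7 = 21
cache2→mq1: 15
Shortest: 15 ms.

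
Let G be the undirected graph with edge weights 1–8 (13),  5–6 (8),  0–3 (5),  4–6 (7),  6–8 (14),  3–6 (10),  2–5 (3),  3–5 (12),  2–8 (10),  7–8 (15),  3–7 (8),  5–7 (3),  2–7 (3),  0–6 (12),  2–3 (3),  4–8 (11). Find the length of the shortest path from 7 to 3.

6

Checking several routes:
7→3: 8
7→5→2→3: 3 + 3 + 3 = 9
7→2→3: 3 + 3 = 6
7→5→3: 3 + 12 = 15
Best route has total 6.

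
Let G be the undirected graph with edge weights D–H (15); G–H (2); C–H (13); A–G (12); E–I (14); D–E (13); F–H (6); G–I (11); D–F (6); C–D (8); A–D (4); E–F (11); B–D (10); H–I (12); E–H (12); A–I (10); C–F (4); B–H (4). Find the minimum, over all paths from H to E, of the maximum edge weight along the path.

11

Comparing a few candidate routes:
H -> B -> D -> C -> F -> E: max(4, 10, 8, 4, 11) = 11
H -> F -> E: max(6, 11) = 11
H -> B -> D -> F -> E: max(4, 10, 6, 11) = 11
H -> G -> I -> A -> D -> F -> E: max(2, 11, 10, 4, 6, 11) = 11
The minimum achievable maximum is 11.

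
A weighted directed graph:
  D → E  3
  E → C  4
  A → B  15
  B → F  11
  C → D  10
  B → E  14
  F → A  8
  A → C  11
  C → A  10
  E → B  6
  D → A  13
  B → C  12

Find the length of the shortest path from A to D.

Routes from A to D:
A -> C -> D: 11 + 10 = 21
A -> B -> E -> C -> D: 15 + 14 + 4 + 10 = 43
A -> B -> C -> D: 15 + 12 + 10 = 37
Best route has total 21.

21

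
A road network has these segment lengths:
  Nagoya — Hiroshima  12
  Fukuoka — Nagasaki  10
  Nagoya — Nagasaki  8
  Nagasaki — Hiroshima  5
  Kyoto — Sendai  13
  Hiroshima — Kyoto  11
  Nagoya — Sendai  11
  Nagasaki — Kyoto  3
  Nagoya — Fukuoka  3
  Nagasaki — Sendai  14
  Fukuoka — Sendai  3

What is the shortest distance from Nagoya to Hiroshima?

12

Comparing a few candidate routes:
Nagoya-Hiroshima: 12
Nagoya-Fukuoka-Sendai-Nagasaki-Hiroshima: 3 + 3 + 14 + 5 = 25
Nagoya-Fukuoka-Nagasaki-Hiroshima: 3 + 10 + 5 = 18
Nagoya-Nagasaki-Hiroshima: 8 + 5 = 13
Nagoya-Nagasaki-Kyoto-Hiroshima: 8 + 3 + 11 = 22
The minimum is 12.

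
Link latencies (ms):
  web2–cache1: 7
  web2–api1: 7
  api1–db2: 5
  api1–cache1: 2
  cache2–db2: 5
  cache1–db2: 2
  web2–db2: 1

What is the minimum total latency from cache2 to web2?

Paths from cache2 to web2:
cache2 -> db2 -> cache1 -> web2: 5 + 2 + 7 = 14
cache2 -> db2 -> api1 -> web2: 5 + 5 + 7 = 17
cache2 -> db2 -> api1 -> cache1 -> web2: 5 + 5 + 2 + 7 = 19
cache2 -> db2 -> web2: 5 + 1 = 6
cache2 -> db2 -> cache1 -> api1 -> web2: 5 + 2 + 2 + 7 = 16
Best route has total 6 ms.

6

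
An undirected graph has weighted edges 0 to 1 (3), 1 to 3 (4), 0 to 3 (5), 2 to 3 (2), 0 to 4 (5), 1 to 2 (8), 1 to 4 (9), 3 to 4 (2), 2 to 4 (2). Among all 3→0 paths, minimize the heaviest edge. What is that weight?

Some routes from 3 to 0:
3 - 1 - 0: max(4, 3) = 4
3 - 4 - 0: max(2, 5) = 5
3 - 0: max(5) = 5
Best route has worst link 4.

4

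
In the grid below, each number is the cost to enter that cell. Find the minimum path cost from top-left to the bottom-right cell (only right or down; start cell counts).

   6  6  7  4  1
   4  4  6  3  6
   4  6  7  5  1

Take [0,0] -> [1,0] -> [1,1] -> [1,2] -> [1,3] -> [2,3] -> [2,4] for a total of 6 + 4 + 4 + 6 + 3 + 5 + 1 = 29.
(Top row then right column would cost 31.)

29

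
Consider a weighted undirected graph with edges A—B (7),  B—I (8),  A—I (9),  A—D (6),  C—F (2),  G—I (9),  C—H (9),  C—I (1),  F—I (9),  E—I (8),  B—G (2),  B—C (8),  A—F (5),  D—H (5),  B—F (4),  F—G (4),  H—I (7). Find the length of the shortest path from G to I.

7

A few of the G→I routes:
G -> I: 9
G -> F -> C -> I: 4 + 2 + 1 = 7
G -> B -> F -> C -> I: 2 + 4 + 2 + 1 = 9
G -> B -> I: 2 + 8 = 10
G -> F -> I: 4 + 9 = 13
G -> B -> C -> I: 2 + 8 + 1 = 11
Shortest: 7.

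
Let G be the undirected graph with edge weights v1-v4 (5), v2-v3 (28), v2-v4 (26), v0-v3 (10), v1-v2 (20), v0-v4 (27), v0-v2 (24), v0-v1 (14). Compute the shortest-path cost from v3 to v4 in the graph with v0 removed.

53

Routes from v3 to v4 avoiding v0:
v3→v2→v4: 28 + 26 = 54
v3→v2→v1→v4: 28 + 20 + 5 = 53
Shortest: 53.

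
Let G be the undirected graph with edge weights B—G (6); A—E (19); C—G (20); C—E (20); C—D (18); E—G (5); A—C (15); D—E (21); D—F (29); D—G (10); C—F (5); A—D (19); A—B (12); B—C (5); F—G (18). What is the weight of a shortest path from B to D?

16

Comparing a few candidate routes:
B → G → D: 6 + 10 = 16
B → A → D: 12 + 19 = 31
B → C → D: 5 + 18 = 23
B → C → G → D: 5 + 20 + 10 = 35
B → G → E → D: 6 + 5 + 21 = 32
The minimum is 16.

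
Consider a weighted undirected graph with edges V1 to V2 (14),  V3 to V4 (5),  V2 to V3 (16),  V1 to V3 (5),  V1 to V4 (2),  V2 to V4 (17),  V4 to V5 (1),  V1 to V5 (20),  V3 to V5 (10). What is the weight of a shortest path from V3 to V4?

5

Comparing a few candidate routes:
V3 → V1 → V4: 5 + 2 = 7
V3 → V5 → V4: 10 + 1 = 11
V3 → V4: 5
Shortest: 5.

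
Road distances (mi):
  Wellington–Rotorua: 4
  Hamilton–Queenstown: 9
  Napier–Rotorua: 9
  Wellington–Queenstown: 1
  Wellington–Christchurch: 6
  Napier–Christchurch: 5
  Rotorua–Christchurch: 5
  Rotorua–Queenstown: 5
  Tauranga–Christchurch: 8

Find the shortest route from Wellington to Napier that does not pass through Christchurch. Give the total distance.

13

Paths from Wellington to Napier avoiding Christchurch:
Wellington - Rotorua - Napier: 4 + 9 = 13
Wellington - Queenstown - Rotorua - Napier: 1 + 5 + 9 = 15
The minimum is 13 mi.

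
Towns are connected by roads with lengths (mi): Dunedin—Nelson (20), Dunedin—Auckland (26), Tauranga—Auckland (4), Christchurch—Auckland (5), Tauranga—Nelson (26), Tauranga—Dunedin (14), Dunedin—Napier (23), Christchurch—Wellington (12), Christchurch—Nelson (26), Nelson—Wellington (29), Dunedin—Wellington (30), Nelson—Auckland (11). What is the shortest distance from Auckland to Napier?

41

Checking several routes:
Auckland→Tauranga→Dunedin→Napier: 4 + 14 + 23 = 41
Auckland→Dunedin→Napier: 26 + 23 = 49
Auckland→Nelson→Dunedin→Napier: 11 + 20 + 23 = 54
Best route has total 41 mi.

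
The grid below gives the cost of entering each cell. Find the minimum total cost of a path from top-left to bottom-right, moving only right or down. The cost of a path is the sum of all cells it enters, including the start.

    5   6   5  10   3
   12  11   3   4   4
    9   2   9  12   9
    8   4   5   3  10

Cheapest: r0c0 r0c1 r0c2 r1c2 r1c3 r1c4 r2c4 r3c4
  5 + 6 + 5 + 3 + 4 + 4 + 9 + 10 = 46
(Top row then right column would cost 52.)

46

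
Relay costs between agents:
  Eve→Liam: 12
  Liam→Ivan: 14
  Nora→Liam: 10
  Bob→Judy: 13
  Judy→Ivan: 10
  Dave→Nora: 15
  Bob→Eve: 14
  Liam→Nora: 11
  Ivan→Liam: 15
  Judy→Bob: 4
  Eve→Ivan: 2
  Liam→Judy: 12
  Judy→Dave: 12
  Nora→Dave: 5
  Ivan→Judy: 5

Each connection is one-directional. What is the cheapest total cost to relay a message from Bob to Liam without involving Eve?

Paths from Bob to Liam avoiding Eve:
Bob→Judy→Dave→Nora→Liam: 13 + 12 + 15 + 10 = 50
Bob→Judy→Ivan→Liam: 13 + 10 + 15 = 38
Best route has total 38.

38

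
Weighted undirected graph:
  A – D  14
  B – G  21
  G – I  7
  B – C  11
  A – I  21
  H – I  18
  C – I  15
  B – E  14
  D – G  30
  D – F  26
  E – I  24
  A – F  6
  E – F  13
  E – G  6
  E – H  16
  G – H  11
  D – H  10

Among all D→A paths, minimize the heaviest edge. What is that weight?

A few of the D→A routes:
D -> H -> I -> G -> E -> F -> A: max(10, 18, 7, 6, 13, 6) = 18
D -> H -> G -> I -> C -> B -> E -> F -> A: max(10, 11, 7, 15, 11, 14, 13, 6) = 15
D -> A: max(14) = 14
D -> H -> I -> C -> B -> E -> F -> A: max(10, 18, 15, 11, 14, 13, 6) = 18
D -> H -> G -> E -> F -> A: max(10, 11, 6, 13, 6) = 13
D -> H -> E -> F -> A: max(10, 16, 13, 6) = 16
The minimum achievable maximum is 13.

13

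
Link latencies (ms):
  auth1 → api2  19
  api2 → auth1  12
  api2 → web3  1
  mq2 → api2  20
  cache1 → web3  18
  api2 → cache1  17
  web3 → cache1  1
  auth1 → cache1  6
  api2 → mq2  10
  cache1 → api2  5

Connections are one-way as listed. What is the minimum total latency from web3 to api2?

Paths from web3 to api2:
web3 -> cache1 -> api2: 1 + 5 = 6
Shortest: 6 ms.

6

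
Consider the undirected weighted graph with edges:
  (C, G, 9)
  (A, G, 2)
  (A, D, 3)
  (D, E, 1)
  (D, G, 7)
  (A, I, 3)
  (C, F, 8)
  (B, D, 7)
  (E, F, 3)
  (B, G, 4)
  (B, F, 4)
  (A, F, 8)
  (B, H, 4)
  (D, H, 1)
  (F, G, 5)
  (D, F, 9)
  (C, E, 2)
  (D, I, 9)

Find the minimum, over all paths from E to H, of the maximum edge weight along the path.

Comparing a few candidate routes:
E - F - B - G - A - D - H: max(3, 4, 4, 2, 3, 1) = 4
E - F - B - H: max(3, 4, 4) = 4
E - D - A - G - B - H: max(1, 3, 2, 4, 4) = 4
E - D - A - G - F - B - H: max(1, 3, 2, 5, 4, 4) = 5
E - D - H: max(1, 1) = 1
The minimum achievable maximum is 1.

1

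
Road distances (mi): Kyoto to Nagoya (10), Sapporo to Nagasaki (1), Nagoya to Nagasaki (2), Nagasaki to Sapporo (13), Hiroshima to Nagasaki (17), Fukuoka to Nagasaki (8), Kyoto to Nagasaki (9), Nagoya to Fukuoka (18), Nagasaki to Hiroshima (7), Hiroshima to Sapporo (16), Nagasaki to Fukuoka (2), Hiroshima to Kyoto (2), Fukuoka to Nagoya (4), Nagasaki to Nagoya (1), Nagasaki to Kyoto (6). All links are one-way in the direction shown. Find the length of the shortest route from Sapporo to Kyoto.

Candidate routes:
Sapporo -> Nagasaki -> Hiroshima -> Kyoto: 1 + 7 + 2 = 10
Sapporo -> Nagasaki -> Kyoto: 1 + 6 = 7
The minimum is 7 mi.

7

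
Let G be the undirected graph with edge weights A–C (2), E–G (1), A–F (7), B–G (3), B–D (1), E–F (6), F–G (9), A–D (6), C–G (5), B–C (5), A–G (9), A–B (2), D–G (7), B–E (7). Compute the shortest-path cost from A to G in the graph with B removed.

Some routes from A to G avoiding B:
A -> F -> E -> G: 7 + 6 + 1 = 14
A -> G: 9
A -> C -> G: 2 + 5 = 7
A -> D -> G: 6 + 7 = 13
The minimum is 7.

7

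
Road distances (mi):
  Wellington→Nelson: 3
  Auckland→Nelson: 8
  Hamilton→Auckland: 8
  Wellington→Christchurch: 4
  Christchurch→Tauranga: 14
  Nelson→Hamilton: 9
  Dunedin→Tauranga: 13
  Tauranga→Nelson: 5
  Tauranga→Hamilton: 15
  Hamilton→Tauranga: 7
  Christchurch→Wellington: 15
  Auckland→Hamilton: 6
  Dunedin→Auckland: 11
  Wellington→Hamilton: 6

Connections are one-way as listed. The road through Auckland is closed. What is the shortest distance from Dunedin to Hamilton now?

Paths from Dunedin to Hamilton avoiding Auckland:
Dunedin-Tauranga-Nelson-Hamilton: 13 + 5 + 9 = 27
Dunedin-Tauranga-Hamilton: 13 + 15 = 28
The minimum is 27 mi.

27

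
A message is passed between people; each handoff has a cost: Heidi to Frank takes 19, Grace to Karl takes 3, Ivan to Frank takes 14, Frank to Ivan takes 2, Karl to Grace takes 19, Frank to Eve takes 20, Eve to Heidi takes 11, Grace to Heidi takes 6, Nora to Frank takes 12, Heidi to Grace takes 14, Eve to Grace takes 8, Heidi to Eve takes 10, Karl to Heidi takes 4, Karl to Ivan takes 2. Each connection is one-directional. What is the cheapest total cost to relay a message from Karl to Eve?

14

Comparing a few candidate routes:
Karl - Heidi - Eve: 4 + 10 = 14
Karl - Ivan - Frank - Eve: 2 + 14 + 20 = 36
Karl - Grace - Heidi - Eve: 19 + 6 + 10 = 35
Best route has total 14.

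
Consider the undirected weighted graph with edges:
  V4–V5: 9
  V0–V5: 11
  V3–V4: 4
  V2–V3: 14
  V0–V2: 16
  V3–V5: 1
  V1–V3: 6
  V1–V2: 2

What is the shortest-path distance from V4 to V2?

12

Candidate routes:
V4 → V5 → V0 → V2: 9 + 11 + 16 = 36
V4 → V3 → V2: 4 + 14 = 18
V4 → V3 → V5 → V0 → V2: 4 + 1 + 11 + 16 = 32
V4 → V3 → V1 → V2: 4 + 6 + 2 = 12
V4 → V5 → V3 → V2: 9 + 1 + 14 = 24
V4 → V5 → V3 → V1 → V2: 9 + 1 + 6 + 2 = 18
Shortest: 12.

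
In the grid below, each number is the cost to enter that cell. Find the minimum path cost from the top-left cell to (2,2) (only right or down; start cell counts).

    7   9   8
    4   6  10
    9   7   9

Cheapest: r0c0→r1c0→r1c1→r2c1→r2c2
  7 + 4 + 6 + 7 + 9 = 33

33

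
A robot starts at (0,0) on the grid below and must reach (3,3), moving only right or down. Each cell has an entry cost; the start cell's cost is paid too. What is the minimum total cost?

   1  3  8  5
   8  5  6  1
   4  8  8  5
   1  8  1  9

30

Best path: [0,0] → [0,1] → [1,1] → [1,2] → [1,3] → [2,3] → [3,3]
Cost: 1 + 3 + 5 + 6 + 1 + 5 + 9 = 30
For comparison, the top-then-right route costs 32.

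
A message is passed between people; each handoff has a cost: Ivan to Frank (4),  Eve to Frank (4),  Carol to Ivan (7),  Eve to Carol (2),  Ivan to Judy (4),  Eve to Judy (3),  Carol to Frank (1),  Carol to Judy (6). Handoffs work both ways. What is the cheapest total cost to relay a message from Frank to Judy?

6

Checking several routes:
Frank - Carol - Eve - Judy: 1 + 2 + 3 = 6
Frank - Eve - Judy: 4 + 3 = 7
Frank - Carol - Ivan - Judy: 1 + 7 + 4 = 12
Frank - Ivan - Judy: 4 + 4 = 8
Frank - Eve - Carol - Judy: 4 + 2 + 6 = 12
Frank - Carol - Judy: 1 + 6 = 7
The minimum is 6.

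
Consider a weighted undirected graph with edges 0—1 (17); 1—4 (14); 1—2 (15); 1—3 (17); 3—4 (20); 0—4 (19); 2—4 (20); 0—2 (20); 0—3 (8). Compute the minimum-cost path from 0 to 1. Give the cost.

17

A few of the 0→1 routes:
0→1: 17
0→4→1: 19 + 14 = 33
0→3→4→1: 8 + 20 + 14 = 42
0→3→1: 8 + 17 = 25
0→2→1: 20 + 15 = 35
Shortest: 17.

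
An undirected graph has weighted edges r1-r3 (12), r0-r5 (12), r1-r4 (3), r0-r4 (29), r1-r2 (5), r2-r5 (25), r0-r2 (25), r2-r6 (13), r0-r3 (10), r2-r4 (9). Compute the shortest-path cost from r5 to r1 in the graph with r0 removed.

Routes from r5 to r1 avoiding r0:
r5 → r2 → r4 → r1: 25 + 9 + 3 = 37
r5 → r2 → r1: 25 + 5 = 30
The minimum is 30.

30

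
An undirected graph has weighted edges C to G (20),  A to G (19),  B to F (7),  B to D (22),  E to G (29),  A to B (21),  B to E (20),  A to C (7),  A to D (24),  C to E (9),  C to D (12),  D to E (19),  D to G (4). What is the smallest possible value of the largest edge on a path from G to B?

20

Checking several routes:
G - A - C - D - E - B: max(19, 7, 12, 19, 20) = 20
G - A - C - E - B: max(19, 7, 9, 20) = 20
G - C - D - E - B: max(20, 12, 19, 20) = 20
G - C - E - B: max(20, 9, 20) = 20
G - D - E - B: max(4, 19, 20) = 20
Smallest bottleneck: 20.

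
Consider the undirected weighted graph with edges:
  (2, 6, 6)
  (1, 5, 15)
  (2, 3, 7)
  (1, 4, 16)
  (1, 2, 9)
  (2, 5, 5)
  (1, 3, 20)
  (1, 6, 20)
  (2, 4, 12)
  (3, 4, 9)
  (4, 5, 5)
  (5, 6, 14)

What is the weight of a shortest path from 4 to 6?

Checking several routes:
4 - 3 - 2 - 6: 9 + 7 + 6 = 22
4 - 5 - 6: 5 + 14 = 19
4 - 2 - 6: 12 + 6 = 18
4 - 5 - 2 - 6: 5 + 5 + 6 = 16
4 - 2 - 5 - 6: 12 + 5 + 14 = 31
4 - 1 - 2 - 6: 16 + 9 + 6 = 31
Best route has total 16.

16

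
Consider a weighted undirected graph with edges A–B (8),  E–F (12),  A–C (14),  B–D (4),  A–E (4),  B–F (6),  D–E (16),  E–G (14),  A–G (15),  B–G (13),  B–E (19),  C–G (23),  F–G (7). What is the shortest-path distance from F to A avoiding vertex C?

14

A few of the F→A routes:
F -> G -> E -> A: 7 + 14 + 4 = 25
F -> B -> A: 6 + 8 = 14
F -> G -> B -> A: 7 + 13 + 8 = 28
F -> E -> A: 12 + 4 = 16
F -> G -> A: 7 + 15 = 22
The minimum is 14.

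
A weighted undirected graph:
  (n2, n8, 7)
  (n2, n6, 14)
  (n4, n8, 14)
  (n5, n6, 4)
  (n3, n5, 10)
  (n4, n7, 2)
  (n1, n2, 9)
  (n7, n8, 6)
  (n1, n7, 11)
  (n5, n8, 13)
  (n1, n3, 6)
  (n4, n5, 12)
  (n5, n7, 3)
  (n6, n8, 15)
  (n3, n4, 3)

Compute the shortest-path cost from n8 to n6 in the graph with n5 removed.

Checking several routes:
n8 -> n7 -> n1 -> n2 -> n6: 6 + 11 + 9 + 14 = 40
n8 -> n7 -> n4 -> n3 -> n1 -> n2 -> n6: 6 + 2 + 3 + 6 + 9 + 14 = 40
n8 -> n6: 15
n8 -> n2 -> n6: 7 + 14 = 21
Shortest: 15.

15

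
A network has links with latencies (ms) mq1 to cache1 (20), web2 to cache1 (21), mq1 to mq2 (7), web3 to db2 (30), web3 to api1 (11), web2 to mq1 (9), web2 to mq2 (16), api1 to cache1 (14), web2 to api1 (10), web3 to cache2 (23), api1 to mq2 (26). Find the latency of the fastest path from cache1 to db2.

A few of the cache1→db2 routes:
cache1→mq1→web2→api1→web3→db2: 20 + 9 + 10 + 11 + 30 = 80
cache1→api1→web3→db2: 14 + 11 + 30 = 55
cache1→web2→mq1→mq2→api1→web3→db2: 21 + 9 + 7 + 26 + 11 + 30 = 104
cache1→web2→api1→web3→db2: 21 + 10 + 11 + 30 = 72
cache1→mq1→mq2→web2→api1→web3→db2: 20 + 7 + 16 + 10 + 11 + 30 = 94
cache1→mq1→mq2→api1→web3→db2: 20 + 7 + 26 + 11 + 30 = 94
The minimum is 55 ms.

55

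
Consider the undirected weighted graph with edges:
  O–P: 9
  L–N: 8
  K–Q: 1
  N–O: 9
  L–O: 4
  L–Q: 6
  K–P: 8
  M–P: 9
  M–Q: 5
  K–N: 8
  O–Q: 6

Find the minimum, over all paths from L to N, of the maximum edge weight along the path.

A few of the L→N routes:
L - Q - O - N: max(6, 6, 9) = 9
L - N: max(8) = 8
L - Q - K - N: max(6, 1, 8) = 8
L - O - Q - K - N: max(4, 6, 1, 8) = 8
L - Q - O - P - K - N: max(6, 6, 9, 8, 8) = 9
The minimum achievable maximum is 8.

8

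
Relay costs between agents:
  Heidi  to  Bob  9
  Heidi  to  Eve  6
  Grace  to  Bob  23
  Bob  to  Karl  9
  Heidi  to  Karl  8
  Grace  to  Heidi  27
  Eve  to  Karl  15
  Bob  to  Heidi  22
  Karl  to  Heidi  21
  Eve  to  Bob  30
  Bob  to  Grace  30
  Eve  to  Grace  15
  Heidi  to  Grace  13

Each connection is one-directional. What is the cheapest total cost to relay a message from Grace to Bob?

23

Paths from Grace to Bob:
Grace - Bob: 23
Grace - Heidi - Eve - Bob: 27 + 6 + 30 = 63
Grace - Heidi - Bob: 27 + 9 = 36
Shortest: 23.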